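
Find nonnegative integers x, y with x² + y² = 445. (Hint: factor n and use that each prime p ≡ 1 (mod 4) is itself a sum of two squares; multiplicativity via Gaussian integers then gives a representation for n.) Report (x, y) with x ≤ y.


Step 1: Factor n = 445 = 5 · 89.
Step 2: Check the mod-4 condition on each prime factor: 5 ≡ 1 (mod 4), exponent 1; 89 ≡ 1 (mod 4), exponent 1.
All primes ≡ 3 (mod 4) appear to even exponent (or don't appear), so by the two-squares theorem n IS expressible as a sum of two squares.
Step 3: Build a representation. Here n = 5 · 89 is a product of primes ≡ 1 (mod 4). Each prime p ≡ 1 (mod 4) is itself a sum of two squares; find a² by testing p − a² for a perfect square:
  5: 5 − 1² = 4 = 2² ⇒ 5 = 1² + 2².
  89: 89 − 1² = 88, 89 − 2² = 85, 89 − 3² = 80, 89 − 4² = 73, 89 − 5² = 64 = 8² ⇒ 89 = 5² + 8².
  Combine using the Brahmagupta–Fibonacci identity (a² + b²)(c² + d²) = (ac − bd)² + (ad + bc)² = (ac + bd)² + (ad − bc)²:
  5 · 89 = 445: from (1² + 2²)(5² + 8²), take (1·5 − 2·8, 1·8 + 2·5) = (5 − 16, 8 + 10) = (-11, 18); dropping signs (only squares matter) gives (11, 18); check 11² + 18² = 121 + 324 = 445 ✓.
Step 4: Order so x ≤ y and verify: 11² + 18² = 121 + 324 = 445 = n. ✓

n = 445 = 11² + 18² (one valid representation with x ≤ y).


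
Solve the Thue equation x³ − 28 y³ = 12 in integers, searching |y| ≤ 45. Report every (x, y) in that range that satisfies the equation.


The equation is x³ - 28y³ = 12. For fixed y, x³ = 28·y³ + 12, so a solution requires the RHS to be a perfect cube.
Strategy: iterate y from -45 to 45, compute RHS = 28·y³ + 12, and check whether it is a (positive or negative) perfect cube.
Check small values of y:
  y = 0: RHS = 12 is not a perfect cube.
  y = 1: RHS = 40 is not a perfect cube.
  y = -1: RHS = -16 is not a perfect cube.
  y = 2: RHS = 236 is not a perfect cube.
  y = -2: RHS = -212 is not a perfect cube.
  y = 3: RHS = 768 is not a perfect cube.
  y = -3: RHS = -744 is not a perfect cube.
Continuing the search up to |y| = 45 finds no solutions either.
No (x, y) in the scanned range satisfies the equation.

No integer solutions with |y| ≤ 45.


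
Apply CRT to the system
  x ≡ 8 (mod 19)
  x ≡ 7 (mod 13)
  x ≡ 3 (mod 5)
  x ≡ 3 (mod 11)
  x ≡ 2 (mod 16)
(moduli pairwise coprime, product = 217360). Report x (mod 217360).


Product of moduli M = 19 · 13 · 5 · 11 · 16 = 217360.
Merge one congruence at a time:
  Start: x ≡ 8 (mod 19).
  Combine with x ≡ 7 (mod 13); new modulus lcm = 247.
    Write x = 8 + 19·t and substitute into x ≡ 7 (mod 13): 19·t ≡ 7 − 8 = -1 (mod 13).
    Reduce coefficients mod 13: 6·t ≡ 12 (mod 13).
    The inverse of 6 mod 13 is 11 (since 6·11 = 66 = 5·13 + 1), so t ≡ 11·12 = 132 ≡ 2 (mod 13).
    Then x = 8 + 19·2 = 46, valid modulo lcm(19, 13) = 247: x ≡ 46 (mod 247).
  Combine with x ≡ 3 (mod 5); new modulus lcm = 1235.
    Write x = 46 + 247·t and substitute into x ≡ 3 (mod 5): 247·t ≡ 3 − 46 = -43 (mod 5).
    Reduce coefficients mod 5: 2·t ≡ 2 (mod 5).
    The inverse of 2 mod 5 is 3 (since 2·3 = 6 = 1·5 + 1), so t ≡ 3·2 = 6 ≡ 1 (mod 5).
    Then x = 46 + 247·1 = 293, valid modulo lcm(247, 5) = 1235: x ≡ 293 (mod 1235).
  Combine with x ≡ 3 (mod 11); new modulus lcm = 13585.
    Write x = 293 + 1235·t and substitute into x ≡ 3 (mod 11): 1235·t ≡ 3 − 293 = -290 (mod 11).
    Reduce coefficients mod 11: 3·t ≡ 7 (mod 11).
    The inverse of 3 mod 11 is 4 (since 3·4 = 12 = 1·11 + 1), so t ≡ 4·7 = 28 ≡ 6 (mod 11).
    Then x = 293 + 1235·6 = 7703, valid modulo lcm(1235, 11) = 13585: x ≡ 7703 (mod 13585).
  Combine with x ≡ 2 (mod 16); new modulus lcm = 217360.
    Write x = 7703 + 13585·t and substitute into x ≡ 2 (mod 16): 13585·t ≡ 2 − 7703 = -7701 (mod 16).
    Reduce coefficients mod 16: 1·t ≡ 11 (mod 16).
    So t ≡ 11 (mod 16).
    Then x = 7703 + 13585·11 = 157138, valid modulo lcm(13585, 16) = 217360: x ≡ 157138 (mod 217360).
Verify against each original: 157138 mod 19 = 8, 157138 mod 13 = 7, 157138 mod 5 = 3, 157138 mod 11 = 3, 157138 mod 16 = 2.

x ≡ 157138 (mod 217360).


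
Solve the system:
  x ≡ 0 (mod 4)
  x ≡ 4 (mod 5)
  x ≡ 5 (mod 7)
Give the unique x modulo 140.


Moduli 4, 5, 7 are pairwise coprime; by CRT there is a unique solution modulo M = 4 · 5 · 7 = 140.
Solve pairwise, accumulating the modulus:
  Start with x ≡ 0 (mod 4).
  Combine with x ≡ 4 (mod 5): since gcd(4, 5) = 1, we get a unique residue mod 20.
    Write x = 0 + 4·t and substitute into x ≡ 4 (mod 5): 4·t ≡ 4 − 0 = 4 (mod 5).
    The inverse of 4 mod 5 is 4 (since 4·4 = 16 = 3·5 + 1), so t ≡ 4·4 = 16 ≡ 1 (mod 5).
    Then x = 0 + 4·1 = 4, valid modulo lcm(4, 5) = 20: x ≡ 4 (mod 20).
  Combine with x ≡ 5 (mod 7): since gcd(20, 7) = 1, we get a unique residue mod 140.
    Write x = 4 + 20·t and substitute into x ≡ 5 (mod 7): 20·t ≡ 5 − 4 = 1 (mod 7).
    Reduce coefficients mod 7: 6·t ≡ 1 (mod 7).
    The inverse of 6 mod 7 is 6 (since 6·6 = 36 = 5·7 + 1), so t ≡ 6·1 = 6 ≡ 6 (mod 7).
    Then x = 4 + 20·6 = 124, valid modulo lcm(20, 7) = 140: x ≡ 124 (mod 140).
Verify: 124 mod 4 = 0 ✓, 124 mod 5 = 4 ✓, 124 mod 7 = 5 ✓.

x ≡ 124 (mod 140).


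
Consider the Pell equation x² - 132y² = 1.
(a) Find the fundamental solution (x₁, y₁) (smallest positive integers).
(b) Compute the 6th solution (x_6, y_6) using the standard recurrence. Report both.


Step 1: Find the fundamental solution (x₁, y₁) of x² - 132y² = 1.
  Expand √132 as a continued fraction. a₀ = ⌊√132⌋ = 11; iterate m_{k+1} = d_k·a_k − m_k, d_{k+1} = (132 − m_{k+1}²)/d_k, a_{k+1} = ⌊(a₀ + m_{k+1})/d_{k+1}⌋ (starting m₀ = 0, d₀ = 1), with convergents p_k = a_k·p_{k-1} + p_{k-2}, q_k = a_k·q_{k-1} + q_{k-2} (p₋₁ = 1, q₋₁ = 0):
  k = 0: a₀ = 11; p₀/q₀ = 11/1; p₀² − 132·q₀² = 121 − 132 = -11.
  k = 1: m = 11, d = 11, a = ⌊(11 + 11)/11⌋ = 2; p/q = (2·11 + 1)/(2·1 + 0) = 23/2; p² − 132·q² = 529 − 528 = 1.
  The first convergent with p² − 132·q² = 1 gives the fundamental solution (x₁, y₁) = (23, 2).
Step 2: Apply the recurrence (x_{n+1}, y_{n+1}) = (x₁x_n + 132y₁y_n, x₁y_n + y₁x_n) repeatedly.
  From (x_1, y_1) = (23, 2): x_2 = 23·23 + 132·2·2 = 1057; y_2 = 23·2 + 2·23 = 92.
  From (x_2, y_2) = (1057, 92): x_3 = 23·1057 + 132·2·92 = 48599; y_3 = 23·92 + 2·1057 = 4230.
  From (x_3, y_3) = (48599, 4230): x_4 = 23·48599 + 132·2·4230 = 2234497; y_4 = 23·4230 + 2·48599 = 194488.
  From (x_4, y_4) = (2234497, 194488): x_5 = 23·2234497 + 132·2·194488 = 102738263; y_5 = 23·194488 + 2·2234497 = 8942218.
  From (x_5, y_5) = (102738263, 8942218): x_6 = 23·102738263 + 132·2·8942218 = 4723725601; y_6 = 23·8942218 + 2·102738263 = 411147540.
Step 3: Verify x_6² - 132·y_6² = 22313583553542811201 - 22313583553542811200 = 1 (should be 1). ✓

(x_1, y_1) = (23, 2); (x_6, y_6) = (4723725601, 411147540).


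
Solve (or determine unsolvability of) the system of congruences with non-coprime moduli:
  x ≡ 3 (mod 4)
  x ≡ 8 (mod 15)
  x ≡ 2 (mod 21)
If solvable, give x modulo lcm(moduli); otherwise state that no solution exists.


Moduli 4, 15, 21 are not pairwise coprime, so CRT works modulo lcm(m_i) when all pairwise compatibility conditions hold.
Pairwise compatibility: gcd(m_i, m_j) must divide a_i - a_j for every pair.
Merge one congruence at a time:
  Start: x ≡ 3 (mod 4).
  Combine with x ≡ 8 (mod 15): gcd(4, 15) = 1; 8 - 3 = 5, which IS divisible by 1, so compatible.
    Write x = 3 + 4·t and substitute into x ≡ 8 (mod 15): 4·t ≡ 8 − 3 = 5 (mod 15).
    The inverse of 4 mod 15 is 4 (since 4·4 = 16 = 1·15 + 1), so t ≡ 4·5 = 20 ≡ 5 (mod 15).
    Then x = 3 + 4·5 = 23, valid modulo lcm(4, 15) = 60: x ≡ 23 (mod 60).
  Combine with x ≡ 2 (mod 21): gcd(60, 21) = 3; 2 - 23 = -21, which IS divisible by 3, so compatible.
    Write x = 23 + 60·t and substitute into x ≡ 2 (mod 21): 60·t ≡ 2 − 23 = -21 (mod 21).
    Divide the congruence (and modulus) by g = 3: 20·t ≡ -7 (mod 7).
    Reduce coefficients mod 7: 6·t ≡ 0 (mod 7).
    The inverse of 6 mod 7 is 6 (since 6·6 = 36 = 5·7 + 1), so t ≡ 6·0 = 0 ≡ 0 (mod 7).
    Then x = 23 + 60·0 = 23, valid modulo lcm(60, 21) = 420: x ≡ 23 (mod 420).
Verify: 23 mod 4 = 3, 23 mod 15 = 8, 23 mod 21 = 2.

x ≡ 23 (mod 420).


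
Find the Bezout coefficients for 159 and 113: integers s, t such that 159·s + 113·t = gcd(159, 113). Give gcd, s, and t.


Euclidean algorithm on (159, 113) — divide until remainder is 0:
  159 = 1 · 113 + 46
  113 = 2 · 46 + 21
  46 = 2 · 21 + 4
  21 = 5 · 4 + 1
  4 = 4 · 1 + 0
gcd(159, 113) = 1.
Track Bezout coefficients alongside the remainders: start with r₀ = 159 = a·1 + b·0 (s = 1, t = 0) and r₁ = 113 = a·0 + b·1 (s = 0, t = 1); each new remainder r_{k+1} = r_{k-1} − q_k·r_k inherits s_{k+1} = s_{k-1} − q_k·s_k, t_{k+1} = t_{k-1} − q_k·t_k, so r_k = a·s_k + b·t_k at every step:
  q = 1: r = 46, s = 1 − 1·0 = 1, t = 0 − 1·1 = -1  (check: 159·1 + 113·(-1) = 46)
  q = 2: r = 21, s = 0 − 2·1 = -2, t = 1 − 2·(-1) = 3  (check: 159·(-2) + 113·3 = 21)
  q = 2: r = 4, s = 1 − 2·(-2) = 5, t = -1 − 2·3 = -7  (check: 159·5 + 113·(-7) = 4)
  q = 5: r = 1, s = -2 − 5·5 = -27, t = 3 − 5·(-7) = 38  (check: 159·(-27) + 113·38 = 1)
The row with r = 1 (the gcd) gives the Bezout coefficients s = -27, t = 38.
Result: 159 · (-27) + 113 · (38) = 1.

gcd(159, 113) = 1; s = -27, t = 38 (check: 159·(-27) + 113·38 = 1).


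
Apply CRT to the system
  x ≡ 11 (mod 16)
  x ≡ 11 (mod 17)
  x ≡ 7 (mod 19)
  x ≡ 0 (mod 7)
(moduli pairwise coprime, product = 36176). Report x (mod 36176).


Product of moduli M = 16 · 17 · 19 · 7 = 36176.
Merge one congruence at a time:
  Start: x ≡ 11 (mod 16).
  Combine with x ≡ 11 (mod 17); new modulus lcm = 272.
    Write x = 11 + 16·t and substitute into x ≡ 11 (mod 17): 16·t ≡ 11 − 11 = 0 (mod 17).
    The inverse of 16 mod 17 is 16 (since 16·16 = 256 = 15·17 + 1), so t ≡ 16·0 = 0 ≡ 0 (mod 17).
    Then x = 11 + 16·0 = 11, valid modulo lcm(16, 17) = 272: x ≡ 11 (mod 272).
  Combine with x ≡ 7 (mod 19); new modulus lcm = 5168.
    Write x = 11 + 272·t and substitute into x ≡ 7 (mod 19): 272·t ≡ 7 − 11 = -4 (mod 19).
    Reduce coefficients mod 19: 6·t ≡ 15 (mod 19).
    The inverse of 6 mod 19 is 16 (since 6·16 = 96 = 5·19 + 1), so t ≡ 16·15 = 240 ≡ 12 (mod 19).
    Then x = 11 + 272·12 = 3275, valid modulo lcm(272, 19) = 5168: x ≡ 3275 (mod 5168).
  Combine with x ≡ 0 (mod 7); new modulus lcm = 36176.
    Write x = 3275 + 5168·t and substitute into x ≡ 0 (mod 7): 5168·t ≡ 0 − 3275 = -3275 (mod 7).
    Reduce coefficients mod 7: 2·t ≡ 1 (mod 7).
    The inverse of 2 mod 7 is 4 (since 2·4 = 8 = 1·7 + 1), so t ≡ 4·1 = 4 ≡ 4 (mod 7).
    Then x = 3275 + 5168·4 = 23947, valid modulo lcm(5168, 7) = 36176: x ≡ 23947 (mod 36176).
Verify against each original: 23947 mod 16 = 11, 23947 mod 17 = 11, 23947 mod 19 = 7, 23947 mod 7 = 0.

x ≡ 23947 (mod 36176).


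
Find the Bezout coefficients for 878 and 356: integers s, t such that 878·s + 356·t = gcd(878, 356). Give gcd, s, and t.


Euclidean algorithm on (878, 356) — divide until remainder is 0:
  878 = 2 · 356 + 166
  356 = 2 · 166 + 24
  166 = 6 · 24 + 22
  24 = 1 · 22 + 2
  22 = 11 · 2 + 0
gcd(878, 356) = 2.
Track Bezout coefficients alongside the remainders: start with r₀ = 878 = a·1 + b·0 (s = 1, t = 0) and r₁ = 356 = a·0 + b·1 (s = 0, t = 1); each new remainder r_{k+1} = r_{k-1} − q_k·r_k inherits s_{k+1} = s_{k-1} − q_k·s_k, t_{k+1} = t_{k-1} − q_k·t_k, so r_k = a·s_k + b·t_k at every step:
  q = 2: r = 166, s = 1 − 2·0 = 1, t = 0 − 2·1 = -2  (check: 878·1 + 356·(-2) = 166)
  q = 2: r = 24, s = 0 − 2·1 = -2, t = 1 − 2·(-2) = 5  (check: 878·(-2) + 356·5 = 24)
  q = 6: r = 22, s = 1 − 6·(-2) = 13, t = -2 − 6·5 = -32  (check: 878·13 + 356·(-32) = 22)
  q = 1: r = 2, s = -2 − 1·13 = -15, t = 5 − 1·(-32) = 37  (check: 878·(-15) + 356·37 = 2)
The row with r = 2 (the gcd) gives the Bezout coefficients s = -15, t = 37.
Result: 878 · (-15) + 356 · (37) = 2.

gcd(878, 356) = 2; s = -15, t = 37 (check: 878·(-15) + 356·37 = 2).


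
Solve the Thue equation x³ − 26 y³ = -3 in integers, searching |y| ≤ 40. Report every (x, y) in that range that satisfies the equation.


The equation is x³ - 26y³ = -3. For fixed y, x³ = 26·y³ − 3, so a solution requires the RHS to be a perfect cube.
Strategy: iterate y from -40 to 40, compute RHS = 26·y³ − 3, and check whether it is a (positive or negative) perfect cube.
Check small values of y:
  y = 0: RHS = -3 is not a perfect cube.
  y = 1: RHS = 23 is not a perfect cube.
  y = -1: RHS = -29 is not a perfect cube.
  y = 2: RHS = 205 is not a perfect cube.
  y = -2: RHS = -211 is not a perfect cube.
  y = 3: RHS = 699 is not a perfect cube.
  y = -3: RHS = -705 is not a perfect cube.
Continuing the search up to |y| = 40 finds no solutions either.
No (x, y) in the scanned range satisfies the equation.

No integer solutions with |y| ≤ 40.


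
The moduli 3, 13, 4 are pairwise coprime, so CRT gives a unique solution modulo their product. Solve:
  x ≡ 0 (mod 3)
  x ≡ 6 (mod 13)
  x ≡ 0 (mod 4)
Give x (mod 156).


Moduli 3, 13, 4 are pairwise coprime; by CRT there is a unique solution modulo M = 3 · 13 · 4 = 156.
Solve pairwise, accumulating the modulus:
  Start with x ≡ 0 (mod 3).
  Combine with x ≡ 6 (mod 13): since gcd(3, 13) = 1, we get a unique residue mod 39.
    Write x = 0 + 3·t and substitute into x ≡ 6 (mod 13): 3·t ≡ 6 − 0 = 6 (mod 13).
    The inverse of 3 mod 13 is 9 (since 3·9 = 27 = 2·13 + 1), so t ≡ 9·6 = 54 ≡ 2 (mod 13).
    Then x = 0 + 3·2 = 6, valid modulo lcm(3, 13) = 39: x ≡ 6 (mod 39).
  Combine with x ≡ 0 (mod 4): since gcd(39, 4) = 1, we get a unique residue mod 156.
    Write x = 6 + 39·t and substitute into x ≡ 0 (mod 4): 39·t ≡ 0 − 6 = -6 (mod 4).
    Reduce coefficients mod 4: 3·t ≡ 2 (mod 4).
    The inverse of 3 mod 4 is 3 (since 3·3 = 9 = 2·4 + 1), so t ≡ 3·2 = 6 ≡ 2 (mod 4).
    Then x = 6 + 39·2 = 84, valid modulo lcm(39, 4) = 156: x ≡ 84 (mod 156).
Verify: 84 mod 3 = 0 ✓, 84 mod 13 = 6 ✓, 84 mod 4 = 0 ✓.

x ≡ 84 (mod 156).


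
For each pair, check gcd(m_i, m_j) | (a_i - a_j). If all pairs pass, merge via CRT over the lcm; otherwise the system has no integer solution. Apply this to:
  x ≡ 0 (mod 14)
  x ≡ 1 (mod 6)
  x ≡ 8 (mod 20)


Moduli 14, 6, 20 are not pairwise coprime, so CRT works modulo lcm(m_i) when all pairwise compatibility conditions hold.
Pairwise compatibility: gcd(m_i, m_j) must divide a_i - a_j for every pair.
Merge one congruence at a time:
  Start: x ≡ 0 (mod 14).
  Combine with x ≡ 1 (mod 6): gcd(14, 6) = 2, and 1 - 0 = 1 is NOT divisible by 2.
    ⇒ system is inconsistent (no integer solution).

No solution (the system is inconsistent).


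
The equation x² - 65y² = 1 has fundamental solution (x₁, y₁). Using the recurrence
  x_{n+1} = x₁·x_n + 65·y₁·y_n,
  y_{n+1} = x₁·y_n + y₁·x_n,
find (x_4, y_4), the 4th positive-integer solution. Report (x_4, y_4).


Step 1: Find the fundamental solution (x₁, y₁) of x² - 65y² = 1.
  Expand √65 as a continued fraction. a₀ = ⌊√65⌋ = 8; iterate m_{k+1} = d_k·a_k − m_k, d_{k+1} = (65 − m_{k+1}²)/d_k, a_{k+1} = ⌊(a₀ + m_{k+1})/d_{k+1}⌋ (starting m₀ = 0, d₀ = 1), with convergents p_k = a_k·p_{k-1} + p_{k-2}, q_k = a_k·q_{k-1} + q_{k-2} (p₋₁ = 1, q₋₁ = 0):
  k = 0: a₀ = 8; p₀/q₀ = 8/1; p₀² − 65·q₀² = 64 − 65 = -1.
  k = 1: m = 8, d = 1, a = ⌊(8 + 8)/1⌋ = 16; p/q = (16·8 + 1)/(16·1 + 0) = 129/16; p² − 65·q² = 16641 − 16640 = 1.
  The first convergent with p² − 65·q² = 1 gives the fundamental solution (x₁, y₁) = (129, 16).
Step 2: Apply the recurrence (x_{n+1}, y_{n+1}) = (x₁x_n + 65y₁y_n, x₁y_n + y₁x_n) repeatedly.
  From (x_1, y_1) = (129, 16): x_2 = 129·129 + 65·16·16 = 33281; y_2 = 129·16 + 16·129 = 4128.
  From (x_2, y_2) = (33281, 4128): x_3 = 129·33281 + 65·16·4128 = 8586369; y_3 = 129·4128 + 16·33281 = 1065008.
  From (x_3, y_3) = (8586369, 1065008): x_4 = 129·8586369 + 65·16·1065008 = 2215249921; y_4 = 129·1065008 + 16·8586369 = 274767936.
Step 3: Verify x_4² - 65·y_4² = 4907332212490506241 - 4907332212490506240 = 1 (should be 1). ✓

(x_1, y_1) = (129, 16); (x_4, y_4) = (2215249921, 274767936).


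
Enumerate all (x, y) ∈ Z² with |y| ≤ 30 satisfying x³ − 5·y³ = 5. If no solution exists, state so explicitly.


The equation is x³ - 5y³ = 5. For fixed y, x³ = 5·y³ + 5, so a solution requires the RHS to be a perfect cube.
Strategy: iterate y from -30 to 30, compute RHS = 5·y³ + 5, and check whether it is a (positive or negative) perfect cube.
Check small values of y:
  y = 0: RHS = 5 is not a perfect cube.
  y = 1: RHS = 10 is not a perfect cube.
  y = -1: RHS = 0 = (0)³ ⇒ x = 0 works.
  y = 2: RHS = 45 is not a perfect cube.
  y = -2: RHS = -35 is not a perfect cube.
  y = 3: RHS = 140 is not a perfect cube.
  y = -3: RHS = -130 is not a perfect cube.
Continuing the search up to |y| = 30 finds no further solutions beyond those listed.
Collected solutions: (0, -1).

Solutions (with |y| ≤ 30): (0, -1).


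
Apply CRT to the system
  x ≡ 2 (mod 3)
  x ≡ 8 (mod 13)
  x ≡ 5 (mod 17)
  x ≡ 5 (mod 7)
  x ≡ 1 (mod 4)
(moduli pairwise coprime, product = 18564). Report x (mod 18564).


Product of moduli M = 3 · 13 · 17 · 7 · 4 = 18564.
Merge one congruence at a time:
  Start: x ≡ 2 (mod 3).
  Combine with x ≡ 8 (mod 13); new modulus lcm = 39.
    Write x = 2 + 3·t and substitute into x ≡ 8 (mod 13): 3·t ≡ 8 − 2 = 6 (mod 13).
    The inverse of 3 mod 13 is 9 (since 3·9 = 27 = 2·13 + 1), so t ≡ 9·6 = 54 ≡ 2 (mod 13).
    Then x = 2 + 3·2 = 8, valid modulo lcm(3, 13) = 39: x ≡ 8 (mod 39).
  Combine with x ≡ 5 (mod 17); new modulus lcm = 663.
    Write x = 8 + 39·t and substitute into x ≡ 5 (mod 17): 39·t ≡ 5 − 8 = -3 (mod 17).
    Reduce coefficients mod 17: 5·t ≡ 14 (mod 17).
    The inverse of 5 mod 17 is 7 (since 5·7 = 35 = 2·17 + 1), so t ≡ 7·14 = 98 ≡ 13 (mod 17).
    Then x = 8 + 39·13 = 515, valid modulo lcm(39, 17) = 663: x ≡ 515 (mod 663).
  Combine with x ≡ 5 (mod 7); new modulus lcm = 4641.
    Write x = 515 + 663·t and substitute into x ≡ 5 (mod 7): 663·t ≡ 5 − 515 = -510 (mod 7).
    Reduce coefficients mod 7: 5·t ≡ 1 (mod 7).
    The inverse of 5 mod 7 is 3 (since 5·3 = 15 = 2·7 + 1), so t ≡ 3·1 = 3 ≡ 3 (mod 7).
    Then x = 515 + 663·3 = 2504, valid modulo lcm(663, 7) = 4641: x ≡ 2504 (mod 4641).
  Combine with x ≡ 1 (mod 4); new modulus lcm = 18564.
    Write x = 2504 + 4641·t and substitute into x ≡ 1 (mod 4): 4641·t ≡ 1 − 2504 = -2503 (mod 4).
    Reduce coefficients mod 4: 1·t ≡ 1 (mod 4).
    So t ≡ 1 (mod 4).
    Then x = 2504 + 4641·1 = 7145, valid modulo lcm(4641, 4) = 18564: x ≡ 7145 (mod 18564).
Verify against each original: 7145 mod 3 = 2, 7145 mod 13 = 8, 7145 mod 17 = 5, 7145 mod 7 = 5, 7145 mod 4 = 1.

x ≡ 7145 (mod 18564).


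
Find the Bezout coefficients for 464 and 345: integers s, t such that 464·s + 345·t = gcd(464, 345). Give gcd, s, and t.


Euclidean algorithm on (464, 345) — divide until remainder is 0:
  464 = 1 · 345 + 119
  345 = 2 · 119 + 107
  119 = 1 · 107 + 12
  107 = 8 · 12 + 11
  12 = 1 · 11 + 1
  11 = 11 · 1 + 0
gcd(464, 345) = 1.
Track Bezout coefficients alongside the remainders: start with r₀ = 464 = a·1 + b·0 (s = 1, t = 0) and r₁ = 345 = a·0 + b·1 (s = 0, t = 1); each new remainder r_{k+1} = r_{k-1} − q_k·r_k inherits s_{k+1} = s_{k-1} − q_k·s_k, t_{k+1} = t_{k-1} − q_k·t_k, so r_k = a·s_k + b·t_k at every step:
  q = 1: r = 119, s = 1 − 1·0 = 1, t = 0 − 1·1 = -1  (check: 464·1 + 345·(-1) = 119)
  q = 2: r = 107, s = 0 − 2·1 = -2, t = 1 − 2·(-1) = 3  (check: 464·(-2) + 345·3 = 107)
  q = 1: r = 12, s = 1 − 1·(-2) = 3, t = -1 − 1·3 = -4  (check: 464·3 + 345·(-4) = 12)
  q = 8: r = 11, s = -2 − 8·3 = -26, t = 3 − 8·(-4) = 35  (check: 464·(-26) + 345·35 = 11)
  q = 1: r = 1, s = 3 − 1·(-26) = 29, t = -4 − 1·35 = -39  (check: 464·29 + 345·(-39) = 1)
The row with r = 1 (the gcd) gives the Bezout coefficients s = 29, t = -39.
Result: 464 · (29) + 345 · (-39) = 1.

gcd(464, 345) = 1; s = 29, t = -39 (check: 464·29 + 345·(-39) = 1).


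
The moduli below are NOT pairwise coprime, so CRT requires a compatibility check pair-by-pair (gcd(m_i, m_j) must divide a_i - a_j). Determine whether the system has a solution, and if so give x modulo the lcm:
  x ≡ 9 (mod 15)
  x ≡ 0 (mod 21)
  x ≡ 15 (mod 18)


Moduli 15, 21, 18 are not pairwise coprime, so CRT works modulo lcm(m_i) when all pairwise compatibility conditions hold.
Pairwise compatibility: gcd(m_i, m_j) must divide a_i - a_j for every pair.
Merge one congruence at a time:
  Start: x ≡ 9 (mod 15).
  Combine with x ≡ 0 (mod 21): gcd(15, 21) = 3; 0 - 9 = -9, which IS divisible by 3, so compatible.
    Write x = 9 + 15·t and substitute into x ≡ 0 (mod 21): 15·t ≡ 0 − 9 = -9 (mod 21).
    Divide the congruence (and modulus) by g = 3: 5·t ≡ -3 (mod 7).
    Reduce coefficients mod 7: 5·t ≡ 4 (mod 7).
    The inverse of 5 mod 7 is 3 (since 5·3 = 15 = 2·7 + 1), so t ≡ 3·4 = 12 ≡ 5 (mod 7).
    Then x = 9 + 15·5 = 84, valid modulo lcm(15, 21) = 105: x ≡ 84 (mod 105).
  Combine with x ≡ 15 (mod 18): gcd(105, 18) = 3; 15 - 84 = -69, which IS divisible by 3, so compatible.
    Write x = 84 + 105·t and substitute into x ≡ 15 (mod 18): 105·t ≡ 15 − 84 = -69 (mod 18).
    Divide the congruence (and modulus) by g = 3: 35·t ≡ -23 (mod 6).
    Reduce coefficients mod 6: 5·t ≡ 1 (mod 6).
    The inverse of 5 mod 6 is 5 (since 5·5 = 25 = 4·6 + 1), so t ≡ 5·1 = 5 ≡ 5 (mod 6).
    Then x = 84 + 105·5 = 609, valid modulo lcm(105, 18) = 630: x ≡ 609 (mod 630).
Verify: 609 mod 15 = 9, 609 mod 21 = 0, 609 mod 18 = 15.

x ≡ 609 (mod 630).


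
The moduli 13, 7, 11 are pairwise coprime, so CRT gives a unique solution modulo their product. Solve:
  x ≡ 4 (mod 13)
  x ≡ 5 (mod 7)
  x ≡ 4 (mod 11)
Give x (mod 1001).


Moduli 13, 7, 11 are pairwise coprime; by CRT there is a unique solution modulo M = 13 · 7 · 11 = 1001.
Solve pairwise, accumulating the modulus:
  Start with x ≡ 4 (mod 13).
  Combine with x ≡ 5 (mod 7): since gcd(13, 7) = 1, we get a unique residue mod 91.
    Write x = 4 + 13·t and substitute into x ≡ 5 (mod 7): 13·t ≡ 5 − 4 = 1 (mod 7).
    Reduce coefficients mod 7: 6·t ≡ 1 (mod 7).
    The inverse of 6 mod 7 is 6 (since 6·6 = 36 = 5·7 + 1), so t ≡ 6·1 = 6 ≡ 6 (mod 7).
    Then x = 4 + 13·6 = 82, valid modulo lcm(13, 7) = 91: x ≡ 82 (mod 91).
  Combine with x ≡ 4 (mod 11): since gcd(91, 11) = 1, we get a unique residue mod 1001.
    Write x = 82 + 91·t and substitute into x ≡ 4 (mod 11): 91·t ≡ 4 − 82 = -78 (mod 11).
    Reduce coefficients mod 11: 3·t ≡ 10 (mod 11).
    The inverse of 3 mod 11 is 4 (since 3·4 = 12 = 1·11 + 1), so t ≡ 4·10 = 40 ≡ 7 (mod 11).
    Then x = 82 + 91·7 = 719, valid modulo lcm(91, 11) = 1001: x ≡ 719 (mod 1001).
Verify: 719 mod 13 = 4 ✓, 719 mod 7 = 5 ✓, 719 mod 11 = 4 ✓.

x ≡ 719 (mod 1001).


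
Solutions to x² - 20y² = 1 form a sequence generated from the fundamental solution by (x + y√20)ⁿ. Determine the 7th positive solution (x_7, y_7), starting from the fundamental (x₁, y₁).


Step 1: Find the fundamental solution (x₁, y₁) of x² - 20y² = 1.
  Expand √20 as a continued fraction. a₀ = ⌊√20⌋ = 4; iterate m_{k+1} = d_k·a_k − m_k, d_{k+1} = (20 − m_{k+1}²)/d_k, a_{k+1} = ⌊(a₀ + m_{k+1})/d_{k+1}⌋ (starting m₀ = 0, d₀ = 1), with convergents p_k = a_k·p_{k-1} + p_{k-2}, q_k = a_k·q_{k-1} + q_{k-2} (p₋₁ = 1, q₋₁ = 0):
  k = 0: a₀ = 4; p₀/q₀ = 4/1; p₀² − 20·q₀² = 16 − 20 = -4.
  k = 1: m = 4, d = 4, a = ⌊(4 + 4)/4⌋ = 2; p/q = (2·4 + 1)/(2·1 + 0) = 9/2; p² − 20·q² = 81 − 80 = 1.
  The first convergent with p² − 20·q² = 1 gives the fundamental solution (x₁, y₁) = (9, 2).
Step 2: Apply the recurrence (x_{n+1}, y_{n+1}) = (x₁x_n + 20y₁y_n, x₁y_n + y₁x_n) repeatedly.
  From (x_1, y_1) = (9, 2): x_2 = 9·9 + 20·2·2 = 161; y_2 = 9·2 + 2·9 = 36.
  From (x_2, y_2) = (161, 36): x_3 = 9·161 + 20·2·36 = 2889; y_3 = 9·36 + 2·161 = 646.
  From (x_3, y_3) = (2889, 646): x_4 = 9·2889 + 20·2·646 = 51841; y_4 = 9·646 + 2·2889 = 11592.
  From (x_4, y_4) = (51841, 11592): x_5 = 9·51841 + 20·2·11592 = 930249; y_5 = 9·11592 + 2·51841 = 208010.
  From (x_5, y_5) = (930249, 208010): x_6 = 9·930249 + 20·2·208010 = 16692641; y_6 = 9·208010 + 2·930249 = 3732588.
  From (x_6, y_6) = (16692641, 3732588): x_7 = 9·16692641 + 20·2·3732588 = 299537289; y_7 = 9·3732588 + 2·16692641 = 66978574.
Step 3: Verify x_7² - 20·y_7² = 89722587501469521 - 89722587501469520 = 1 (should be 1). ✓

(x_1, y_1) = (9, 2); (x_7, y_7) = (299537289, 66978574).


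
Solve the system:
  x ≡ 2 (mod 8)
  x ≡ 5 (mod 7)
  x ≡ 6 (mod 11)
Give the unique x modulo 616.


Moduli 8, 7, 11 are pairwise coprime; by CRT there is a unique solution modulo M = 8 · 7 · 11 = 616.
Solve pairwise, accumulating the modulus:
  Start with x ≡ 2 (mod 8).
  Combine with x ≡ 5 (mod 7): since gcd(8, 7) = 1, we get a unique residue mod 56.
    Write x = 2 + 8·t and substitute into x ≡ 5 (mod 7): 8·t ≡ 5 − 2 = 3 (mod 7).
    Reduce coefficients mod 7: 1·t ≡ 3 (mod 7).
    So t ≡ 3 (mod 7).
    Then x = 2 + 8·3 = 26, valid modulo lcm(8, 7) = 56: x ≡ 26 (mod 56).
  Combine with x ≡ 6 (mod 11): since gcd(56, 11) = 1, we get a unique residue mod 616.
    Write x = 26 + 56·t and substitute into x ≡ 6 (mod 11): 56·t ≡ 6 − 26 = -20 (mod 11).
    Reduce coefficients mod 11: 1·t ≡ 2 (mod 11).
    So t ≡ 2 (mod 11).
    Then x = 26 + 56·2 = 138, valid modulo lcm(56, 11) = 616: x ≡ 138 (mod 616).
Verify: 138 mod 8 = 2 ✓, 138 mod 7 = 5 ✓, 138 mod 11 = 6 ✓.

x ≡ 138 (mod 616).


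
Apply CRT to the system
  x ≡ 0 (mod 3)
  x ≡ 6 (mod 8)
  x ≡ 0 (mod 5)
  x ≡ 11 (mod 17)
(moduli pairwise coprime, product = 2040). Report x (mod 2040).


Product of moduli M = 3 · 8 · 5 · 17 = 2040.
Merge one congruence at a time:
  Start: x ≡ 0 (mod 3).
  Combine with x ≡ 6 (mod 8); new modulus lcm = 24.
    Write x = 0 + 3·t and substitute into x ≡ 6 (mod 8): 3·t ≡ 6 − 0 = 6 (mod 8).
    The inverse of 3 mod 8 is 3 (since 3·3 = 9 = 1·8 + 1), so t ≡ 3·6 = 18 ≡ 2 (mod 8).
    Then x = 0 + 3·2 = 6, valid modulo lcm(3, 8) = 24: x ≡ 6 (mod 24).
  Combine with x ≡ 0 (mod 5); new modulus lcm = 120.
    Write x = 6 + 24·t and substitute into x ≡ 0 (mod 5): 24·t ≡ 0 − 6 = -6 (mod 5).
    Reduce coefficients mod 5: 4·t ≡ 4 (mod 5).
    The inverse of 4 mod 5 is 4 (since 4·4 = 16 = 3·5 + 1), so t ≡ 4·4 = 16 ≡ 1 (mod 5).
    Then x = 6 + 24·1 = 30, valid modulo lcm(24, 5) = 120: x ≡ 30 (mod 120).
  Combine with x ≡ 11 (mod 17); new modulus lcm = 2040.
    Write x = 30 + 120·t and substitute into x ≡ 11 (mod 17): 120·t ≡ 11 − 30 = -19 (mod 17).
    Reduce coefficients mod 17: 1·t ≡ 15 (mod 17).
    So t ≡ 15 (mod 17).
    Then x = 30 + 120·15 = 1830, valid modulo lcm(120, 17) = 2040: x ≡ 1830 (mod 2040).
Verify against each original: 1830 mod 3 = 0, 1830 mod 8 = 6, 1830 mod 5 = 0, 1830 mod 17 = 11.

x ≡ 1830 (mod 2040).


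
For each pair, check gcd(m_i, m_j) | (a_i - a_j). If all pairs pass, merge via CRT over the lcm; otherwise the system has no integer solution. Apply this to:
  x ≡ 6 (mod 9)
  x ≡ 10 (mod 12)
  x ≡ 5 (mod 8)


Moduli 9, 12, 8 are not pairwise coprime, so CRT works modulo lcm(m_i) when all pairwise compatibility conditions hold.
Pairwise compatibility: gcd(m_i, m_j) must divide a_i - a_j for every pair.
Merge one congruence at a time:
  Start: x ≡ 6 (mod 9).
  Combine with x ≡ 10 (mod 12): gcd(9, 12) = 3, and 10 - 6 = 4 is NOT divisible by 3.
    ⇒ system is inconsistent (no integer solution).

No solution (the system is inconsistent).


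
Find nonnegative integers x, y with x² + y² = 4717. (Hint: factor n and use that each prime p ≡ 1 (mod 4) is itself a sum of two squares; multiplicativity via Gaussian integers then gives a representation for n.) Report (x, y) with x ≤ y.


Step 1: Factor n = 4717 = 53 · 89.
Step 2: Check the mod-4 condition on each prime factor: 53 ≡ 1 (mod 4), exponent 1; 89 ≡ 1 (mod 4), exponent 1.
All primes ≡ 3 (mod 4) appear to even exponent (or don't appear), so by the two-squares theorem n IS expressible as a sum of two squares.
Step 3: Build a representation. Here n = 53 · 89 is a product of primes ≡ 1 (mod 4). Each prime p ≡ 1 (mod 4) is itself a sum of two squares; find a² by testing p − a² for a perfect square:
  53: 53 − 1² = 52, 53 − 2² = 49 = 7² ⇒ 53 = 2² + 7².
  89: 89 − 1² = 88, 89 − 2² = 85, 89 − 3² = 80, 89 − 4² = 73, 89 − 5² = 64 = 8² ⇒ 89 = 5² + 8².
  Combine using the Brahmagupta–Fibonacci identity (a² + b²)(c² + d²) = (ac − bd)² + (ad + bc)² = (ac + bd)² + (ad − bc)²:
  53 · 89 = 4717: from (2² + 7²)(5² + 8²), take (2·5 − 7·8, 2·8 + 7·5) = (10 − 56, 16 + 35) = (-46, 51); dropping signs (only squares matter) gives (46, 51); check 46² + 51² = 2116 + 2601 = 4717 ✓.
Step 4: Order so x ≤ y and verify: 46² + 51² = 2116 + 2601 = 4717 = n. ✓

n = 4717 = 46² + 51² (one valid representation with x ≤ y).


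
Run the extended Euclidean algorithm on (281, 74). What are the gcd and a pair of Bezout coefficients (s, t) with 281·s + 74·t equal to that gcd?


Euclidean algorithm on (281, 74) — divide until remainder is 0:
  281 = 3 · 74 + 59
  74 = 1 · 59 + 15
  59 = 3 · 15 + 14
  15 = 1 · 14 + 1
  14 = 14 · 1 + 0
gcd(281, 74) = 1.
Track Bezout coefficients alongside the remainders: start with r₀ = 281 = a·1 + b·0 (s = 1, t = 0) and r₁ = 74 = a·0 + b·1 (s = 0, t = 1); each new remainder r_{k+1} = r_{k-1} − q_k·r_k inherits s_{k+1} = s_{k-1} − q_k·s_k, t_{k+1} = t_{k-1} − q_k·t_k, so r_k = a·s_k + b·t_k at every step:
  q = 3: r = 59, s = 1 − 3·0 = 1, t = 0 − 3·1 = -3  (check: 281·1 + 74·(-3) = 59)
  q = 1: r = 15, s = 0 − 1·1 = -1, t = 1 − 1·(-3) = 4  (check: 281·(-1) + 74·4 = 15)
  q = 3: r = 14, s = 1 − 3·(-1) = 4, t = -3 − 3·4 = -15  (check: 281·4 + 74·(-15) = 14)
  q = 1: r = 1, s = -1 − 1·4 = -5, t = 4 − 1·(-15) = 19  (check: 281·(-5) + 74·19 = 1)
The row with r = 1 (the gcd) gives the Bezout coefficients s = -5, t = 19.
Result: 281 · (-5) + 74 · (19) = 1.

gcd(281, 74) = 1; s = -5, t = 19 (check: 281·(-5) + 74·19 = 1).


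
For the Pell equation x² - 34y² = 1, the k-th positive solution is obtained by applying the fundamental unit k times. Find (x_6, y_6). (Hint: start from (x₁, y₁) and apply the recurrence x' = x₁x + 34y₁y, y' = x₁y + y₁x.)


Step 1: Find the fundamental solution (x₁, y₁) of x² - 34y² = 1.
  Expand √34 as a continued fraction. a₀ = ⌊√34⌋ = 5; iterate m_{k+1} = d_k·a_k − m_k, d_{k+1} = (34 − m_{k+1}²)/d_k, a_{k+1} = ⌊(a₀ + m_{k+1})/d_{k+1}⌋ (starting m₀ = 0, d₀ = 1), with convergents p_k = a_k·p_{k-1} + p_{k-2}, q_k = a_k·q_{k-1} + q_{k-2} (p₋₁ = 1, q₋₁ = 0):
  k = 0: a₀ = 5; p₀/q₀ = 5/1; p₀² − 34·q₀² = 25 − 34 = -9.
  k = 1: m = 5, d = 9, a = ⌊(5 + 5)/9⌋ = 1; p/q = (1·5 + 1)/(1·1 + 0) = 6/1; p² − 34·q² = 36 − 34 = 2.
  k = 2: m = 4, d = 2, a = ⌊(5 + 4)/2⌋ = 4; p/q = (4·6 + 5)/(4·1 + 1) = 29/5; p² − 34·q² = 841 − 850 = -9.
  k = 3: m = 4, d = 9, a = ⌊(5 + 4)/9⌋ = 1; p/q = (1·29 + 6)/(1·5 + 1) = 35/6; p² − 34·q² = 1225 − 1224 = 1.
  The first convergent with p² − 34·q² = 1 gives the fundamental solution (x₁, y₁) = (35, 6).
Step 2: Apply the recurrence (x_{n+1}, y_{n+1}) = (x₁x_n + 34y₁y_n, x₁y_n + y₁x_n) repeatedly.
  From (x_1, y_1) = (35, 6): x_2 = 35·35 + 34·6·6 = 2449; y_2 = 35·6 + 6·35 = 420.
  From (x_2, y_2) = (2449, 420): x_3 = 35·2449 + 34·6·420 = 171395; y_3 = 35·420 + 6·2449 = 29394.
  From (x_3, y_3) = (171395, 29394): x_4 = 35·171395 + 34·6·29394 = 11995201; y_4 = 35·29394 + 6·171395 = 2057160.
  From (x_4, y_4) = (11995201, 2057160): x_5 = 35·11995201 + 34·6·2057160 = 839492675; y_5 = 35·2057160 + 6·11995201 = 143971806.
  From (x_5, y_5) = (839492675, 143971806): x_6 = 35·839492675 + 34·6·143971806 = 58752492049; y_6 = 35·143971806 + 6·839492675 = 10075969260.
Step 3: Verify x_6² - 34·y_6² = 3451855321967808218401 - 3451855321967808218400 = 1 (should be 1). ✓

(x_1, y_1) = (35, 6); (x_6, y_6) = (58752492049, 10075969260).


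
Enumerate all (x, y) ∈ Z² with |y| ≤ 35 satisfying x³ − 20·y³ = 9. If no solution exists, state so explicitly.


The equation is x³ - 20y³ = 9. For fixed y, x³ = 20·y³ + 9, so a solution requires the RHS to be a perfect cube.
Strategy: iterate y from -35 to 35, compute RHS = 20·y³ + 9, and check whether it is a (positive or negative) perfect cube.
Check small values of y:
  y = 0: RHS = 9 is not a perfect cube.
  y = 1: RHS = 29 is not a perfect cube.
  y = -1: RHS = -11 is not a perfect cube.
  y = 2: RHS = 169 is not a perfect cube.
  y = -2: RHS = -151 is not a perfect cube.
  y = 3: RHS = 549 is not a perfect cube.
  y = -3: RHS = -531 is not a perfect cube.
Continuing the search up to |y| = 35 finds no solutions either.
No (x, y) in the scanned range satisfies the equation.

No integer solutions with |y| ≤ 35.


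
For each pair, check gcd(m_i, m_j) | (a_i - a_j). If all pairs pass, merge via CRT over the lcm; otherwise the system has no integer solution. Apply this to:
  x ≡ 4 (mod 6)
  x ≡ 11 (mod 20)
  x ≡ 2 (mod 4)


Moduli 6, 20, 4 are not pairwise coprime, so CRT works modulo lcm(m_i) when all pairwise compatibility conditions hold.
Pairwise compatibility: gcd(m_i, m_j) must divide a_i - a_j for every pair.
Merge one congruence at a time:
  Start: x ≡ 4 (mod 6).
  Combine with x ≡ 11 (mod 20): gcd(6, 20) = 2, and 11 - 4 = 7 is NOT divisible by 2.
    ⇒ system is inconsistent (no integer solution).

No solution (the system is inconsistent).


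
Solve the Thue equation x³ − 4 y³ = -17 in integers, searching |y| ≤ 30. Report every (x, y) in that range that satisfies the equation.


The equation is x³ - 4y³ = -17. For fixed y, x³ = 4·y³ − 17, so a solution requires the RHS to be a perfect cube.
Strategy: iterate y from -30 to 30, compute RHS = 4·y³ − 17, and check whether it is a (positive or negative) perfect cube.
Check small values of y:
  y = 0: RHS = -17 is not a perfect cube.
  y = 1: RHS = -13 is not a perfect cube.
  y = -1: RHS = -21 is not a perfect cube.
  y = 2: RHS = 15 is not a perfect cube.
  y = -2: RHS = -49 is not a perfect cube.
  y = 3: RHS = 91 is not a perfect cube.
  y = -3: RHS = -125 = (-5)³ ⇒ x = -5 works.
Continuing the search up to |y| = 30 finds no further solutions beyond those listed.
Collected solutions: (-5, -3).

Solutions (with |y| ≤ 30): (-5, -3).


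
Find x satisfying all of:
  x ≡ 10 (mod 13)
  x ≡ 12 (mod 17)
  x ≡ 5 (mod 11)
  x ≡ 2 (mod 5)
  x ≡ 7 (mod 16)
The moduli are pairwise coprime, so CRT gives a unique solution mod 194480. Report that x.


Product of moduli M = 13 · 17 · 11 · 5 · 16 = 194480.
Merge one congruence at a time:
  Start: x ≡ 10 (mod 13).
  Combine with x ≡ 12 (mod 17); new modulus lcm = 221.
    Write x = 10 + 13·t and substitute into x ≡ 12 (mod 17): 13·t ≡ 12 − 10 = 2 (mod 17).
    The inverse of 13 mod 17 is 4 (since 13·4 = 52 = 3·17 + 1), so t ≡ 4·2 = 8 ≡ 8 (mod 17).
    Then x = 10 + 13·8 = 114, valid modulo lcm(13, 17) = 221: x ≡ 114 (mod 221).
  Combine with x ≡ 5 (mod 11); new modulus lcm = 2431.
    Write x = 114 + 221·t and substitute into x ≡ 5 (mod 11): 221·t ≡ 5 − 114 = -109 (mod 11).
    Reduce coefficients mod 11: 1·t ≡ 1 (mod 11).
    So t ≡ 1 (mod 11).
    Then x = 114 + 221·1 = 335, valid modulo lcm(221, 11) = 2431: x ≡ 335 (mod 2431).
  Combine with x ≡ 2 (mod 5); new modulus lcm = 12155.
    Write x = 335 + 2431·t and substitute into x ≡ 2 (mod 5): 2431·t ≡ 2 − 335 = -333 (mod 5).
    Reduce coefficients mod 5: 1·t ≡ 2 (mod 5).
    So t ≡ 2 (mod 5).
    Then x = 335 + 2431·2 = 5197, valid modulo lcm(2431, 5) = 12155: x ≡ 5197 (mod 12155).
  Combine with x ≡ 7 (mod 16); new modulus lcm = 194480.
    Write x = 5197 + 12155·t and substitute into x ≡ 7 (mod 16): 12155·t ≡ 7 − 5197 = -5190 (mod 16).
    Reduce coefficients mod 16: 11·t ≡ 10 (mod 16).
    The inverse of 11 mod 16 is 3 (since 11·3 = 33 = 2·16 + 1), so t ≡ 3·10 = 30 ≡ 14 (mod 16).
    Then x = 5197 + 12155·14 = 175367, valid modulo lcm(12155, 16) = 194480: x ≡ 175367 (mod 194480).
Verify against each original: 175367 mod 13 = 10, 175367 mod 17 = 12, 175367 mod 11 = 5, 175367 mod 5 = 2, 175367 mod 16 = 7.

x ≡ 175367 (mod 194480).


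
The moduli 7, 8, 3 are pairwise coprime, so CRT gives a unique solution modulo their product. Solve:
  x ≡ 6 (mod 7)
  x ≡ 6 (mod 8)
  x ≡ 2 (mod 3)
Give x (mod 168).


Moduli 7, 8, 3 are pairwise coprime; by CRT there is a unique solution modulo M = 7 · 8 · 3 = 168.
Solve pairwise, accumulating the modulus:
  Start with x ≡ 6 (mod 7).
  Combine with x ≡ 6 (mod 8): since gcd(7, 8) = 1, we get a unique residue mod 56.
    Write x = 6 + 7·t and substitute into x ≡ 6 (mod 8): 7·t ≡ 6 − 6 = 0 (mod 8).
    The inverse of 7 mod 8 is 7 (since 7·7 = 49 = 6·8 + 1), so t ≡ 7·0 = 0 ≡ 0 (mod 8).
    Then x = 6 + 7·0 = 6, valid modulo lcm(7, 8) = 56: x ≡ 6 (mod 56).
  Combine with x ≡ 2 (mod 3): since gcd(56, 3) = 1, we get a unique residue mod 168.
    Write x = 6 + 56·t and substitute into x ≡ 2 (mod 3): 56·t ≡ 2 − 6 = -4 (mod 3).
    Reduce coefficients mod 3: 2·t ≡ 2 (mod 3).
    The inverse of 2 mod 3 is 2 (since 2·2 = 4 = 1·3 + 1), so t ≡ 2·2 = 4 ≡ 1 (mod 3).
    Then x = 6 + 56·1 = 62, valid modulo lcm(56, 3) = 168: x ≡ 62 (mod 168).
Verify: 62 mod 7 = 6 ✓, 62 mod 8 = 6 ✓, 62 mod 3 = 2 ✓.

x ≡ 62 (mod 168).


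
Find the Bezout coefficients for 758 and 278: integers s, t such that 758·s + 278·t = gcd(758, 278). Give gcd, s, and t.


Euclidean algorithm on (758, 278) — divide until remainder is 0:
  758 = 2 · 278 + 202
  278 = 1 · 202 + 76
  202 = 2 · 76 + 50
  76 = 1 · 50 + 26
  50 = 1 · 26 + 24
  26 = 1 · 24 + 2
  24 = 12 · 2 + 0
gcd(758, 278) = 2.
Track Bezout coefficients alongside the remainders: start with r₀ = 758 = a·1 + b·0 (s = 1, t = 0) and r₁ = 278 = a·0 + b·1 (s = 0, t = 1); each new remainder r_{k+1} = r_{k-1} − q_k·r_k inherits s_{k+1} = s_{k-1} − q_k·s_k, t_{k+1} = t_{k-1} − q_k·t_k, so r_k = a·s_k + b·t_k at every step:
  q = 2: r = 202, s = 1 − 2·0 = 1, t = 0 − 2·1 = -2  (check: 758·1 + 278·(-2) = 202)
  q = 1: r = 76, s = 0 − 1·1 = -1, t = 1 − 1·(-2) = 3  (check: 758·(-1) + 278·3 = 76)
  q = 2: r = 50, s = 1 − 2·(-1) = 3, t = -2 − 2·3 = -8  (check: 758·3 + 278·(-8) = 50)
  q = 1: r = 26, s = -1 − 1·3 = -4, t = 3 − 1·(-8) = 11  (check: 758·(-4) + 278·11 = 26)
  q = 1: r = 24, s = 3 − 1·(-4) = 7, t = -8 − 1·11 = -19  (check: 758·7 + 278·(-19) = 24)
  q = 1: r = 2, s = -4 − 1·7 = -11, t = 11 − 1·(-19) = 30  (check: 758·(-11) + 278·30 = 2)
The row with r = 2 (the gcd) gives the Bezout coefficients s = -11, t = 30.
Result: 758 · (-11) + 278 · (30) = 2.

gcd(758, 278) = 2; s = -11, t = 30 (check: 758·(-11) + 278·30 = 2).


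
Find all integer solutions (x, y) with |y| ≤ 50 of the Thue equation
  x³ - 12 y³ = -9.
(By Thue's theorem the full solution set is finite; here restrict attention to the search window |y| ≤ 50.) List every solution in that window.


The equation is x³ - 12y³ = -9. For fixed y, x³ = 12·y³ − 9, so a solution requires the RHS to be a perfect cube.
Strategy: iterate y from -50 to 50, compute RHS = 12·y³ − 9, and check whether it is a (positive or negative) perfect cube.
Check small values of y:
  y = 0: RHS = -9 is not a perfect cube.
  y = 1: RHS = 3 is not a perfect cube.
  y = -1: RHS = -21 is not a perfect cube.
  y = 2: RHS = 87 is not a perfect cube.
  y = -2: RHS = -105 is not a perfect cube.
  y = 3: RHS = 315 is not a perfect cube.
  y = -3: RHS = -333 is not a perfect cube.
Continuing the search up to |y| = 50 finds no solutions either.
No (x, y) in the scanned range satisfies the equation.

No integer solutions with |y| ≤ 50.
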